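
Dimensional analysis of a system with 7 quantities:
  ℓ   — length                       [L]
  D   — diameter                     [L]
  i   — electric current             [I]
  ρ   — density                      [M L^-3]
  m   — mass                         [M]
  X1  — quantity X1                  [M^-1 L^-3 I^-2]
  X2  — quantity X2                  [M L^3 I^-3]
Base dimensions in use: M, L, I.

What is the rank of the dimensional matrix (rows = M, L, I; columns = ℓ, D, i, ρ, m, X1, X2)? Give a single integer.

3

Write exponents as rows M,L,I / cols ℓ,D,i,ρ,m,X1,X2:
  M: [ 0  0  0  1  1 -1  1]
  L: [ 1  1  0 -3  0 -3  3]
  I: [ 0  0  1  0  0 -2 -3]
Echelon form has 3 nonzero rows (pivots: ℓ,i,ρ)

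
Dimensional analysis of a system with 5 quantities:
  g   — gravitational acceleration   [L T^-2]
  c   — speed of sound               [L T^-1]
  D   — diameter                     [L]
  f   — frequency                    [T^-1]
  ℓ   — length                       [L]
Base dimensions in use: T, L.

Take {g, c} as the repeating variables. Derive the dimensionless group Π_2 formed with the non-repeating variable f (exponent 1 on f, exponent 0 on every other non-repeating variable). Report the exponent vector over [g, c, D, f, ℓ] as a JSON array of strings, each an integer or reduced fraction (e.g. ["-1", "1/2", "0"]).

Dimensional matrix (T×L by g×c×D×f×ℓ):
  T: [-2 -1  0 -1  0]
  L: [ 1  1  1  0  1]
Row reduction gives pivot columns g,c; rank = 2
Pivot set = {g,c}, free = {D,f,ℓ}
RREF:
  r0: [   1    0   -1    1   -1]
  r1: [   0    1    2   -1    2]
Fix exponent of f at 1, D at 0, ℓ at 0; solve each RREF row for its pivot's exponent:
  r0: exp(g) + (1)·1 = 0 ⇒ exp(g) = -1
  r1: exp(c) + (-1)·1 = 0 ⇒ exp(c) = 1
Π_2 = g^-1 · c · f

["-1", "1", "0", "1", "0"]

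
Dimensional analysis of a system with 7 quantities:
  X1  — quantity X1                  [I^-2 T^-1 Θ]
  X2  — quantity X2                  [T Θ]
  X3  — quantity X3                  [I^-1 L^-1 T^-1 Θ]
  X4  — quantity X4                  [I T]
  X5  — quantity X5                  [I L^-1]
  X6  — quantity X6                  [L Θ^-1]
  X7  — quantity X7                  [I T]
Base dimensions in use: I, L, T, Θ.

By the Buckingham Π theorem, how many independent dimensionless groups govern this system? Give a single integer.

4

Write exponents as rows I,L,T,Θ / cols X1,X2,X3,X4,X5,X6,X7:
  I: [-2  0 -1  1  1  0  1]
  L: [ 0  0 -1  0 -1  1  0]
  T: [-1  1 -1  1  0  0  1]
  Θ: [ 1  1  1  0  0 -1  0]
Echelon form has 3 nonzero rows (pivots: X1,X2,X3)
n=7, r=3 ⇒ 4 dimensionless groups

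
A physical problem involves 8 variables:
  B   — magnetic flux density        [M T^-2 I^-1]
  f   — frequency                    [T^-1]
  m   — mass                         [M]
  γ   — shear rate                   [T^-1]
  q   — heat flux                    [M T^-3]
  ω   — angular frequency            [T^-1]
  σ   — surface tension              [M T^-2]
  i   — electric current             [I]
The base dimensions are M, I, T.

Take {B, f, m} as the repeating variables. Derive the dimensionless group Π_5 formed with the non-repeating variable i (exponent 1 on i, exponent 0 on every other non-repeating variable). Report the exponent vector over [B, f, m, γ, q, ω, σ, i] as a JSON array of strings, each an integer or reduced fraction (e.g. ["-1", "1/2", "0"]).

Exponent matrix [M,I,T] × [B,f,m,γ,q,ω,σ,i]:
  M: [ 1  0  1  0  1  0  1  0]
  I: [-1  0  0  0  0  0  0  1]
  T: [-2 -1  0 -1 -3 -1 -2  0]
Echelon form has 3 nonzero rows (pivots: B,f,m)
Repeat: B,f,m; free: γ,q,ω,σ,i
RREF:
  r0: [   1    0    0    0    0    0    0   -1]
  r1: [   0    1    0    1    3    1    2    2]
  r2: [   0    0    1    0    1    0    1    1]
Fix exponent of i at 1, γ at 0, q at 0, ω at 0, σ at 0; solve each RREF row for its pivot's exponent:
  r0: exp(B) + (-1)·1 = 0 ⇒ exp(B) = 1
  r1: exp(f) + (2)·1 = 0 ⇒ exp(f) = -2
  r2: exp(m) + (1)·1 = 0 ⇒ exp(m) = -1
Π_5 = B · f^-2 · m^-1 · i

["1", "-2", "-1", "0", "0", "0", "0", "1"]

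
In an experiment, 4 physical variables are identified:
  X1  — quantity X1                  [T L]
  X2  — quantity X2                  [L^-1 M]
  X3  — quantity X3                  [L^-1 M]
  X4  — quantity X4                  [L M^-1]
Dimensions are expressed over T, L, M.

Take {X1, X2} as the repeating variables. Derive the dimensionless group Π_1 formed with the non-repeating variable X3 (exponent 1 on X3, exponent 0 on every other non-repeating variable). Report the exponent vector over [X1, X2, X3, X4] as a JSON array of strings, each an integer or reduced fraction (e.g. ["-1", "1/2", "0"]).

["0", "-1", "1", "0"]

Dimensional matrix (T×L×M by X1×X2×X3×X4):
  T: [ 1  0  0  0]
  L: [ 1 -1 -1  1]
  M: [ 0  1  1 -1]
Echelon form has 2 nonzero rows (pivots: X1,X2)
Pivot set = {X1,X2}, free = {X3,X4}
RREF:
  r0: [   1    0    0    0]
  r1: [   0    1    1   -1]
  r2: [   0    0    0    0]
Fix exponent of X3 at 1, X4 at 0; solve each RREF row for its pivot's exponent:
  r0: exp(X1) + (0)·1 = 0 ⇒ exp(X1) = 0
  r1: exp(X2) + (1)·1 = 0 ⇒ exp(X2) = -1
Π_1 = X2^-1 · X3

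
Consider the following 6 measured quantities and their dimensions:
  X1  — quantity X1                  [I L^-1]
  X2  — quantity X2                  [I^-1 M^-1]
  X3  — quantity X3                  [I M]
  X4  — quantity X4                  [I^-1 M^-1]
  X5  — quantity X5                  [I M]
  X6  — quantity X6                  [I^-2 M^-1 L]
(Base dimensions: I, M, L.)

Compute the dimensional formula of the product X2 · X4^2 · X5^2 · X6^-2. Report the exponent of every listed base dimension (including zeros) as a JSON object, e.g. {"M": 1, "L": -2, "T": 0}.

Write exponents as rows I,M,L / cols X1,X2,X3,X4,X5,X6:
  I: [ 1 -1  1 -1  1 -2]
  M: [ 0 -1  1 -1  1 -1]
  L: [-1  0  0  0  0  1]
  [I]: (1)·-1+(2)·-1+(2)·1+(-2)·-2 = 3
  [M]: (1)·-1+(2)·-1+(2)·1+(-2)·-1 = 1
  [L]: (1)·0+(2)·0+(2)·0+(-2)·1 = -2
⇒ I^3 M L^-2

{"I": 3, "M": 1, "L": -2}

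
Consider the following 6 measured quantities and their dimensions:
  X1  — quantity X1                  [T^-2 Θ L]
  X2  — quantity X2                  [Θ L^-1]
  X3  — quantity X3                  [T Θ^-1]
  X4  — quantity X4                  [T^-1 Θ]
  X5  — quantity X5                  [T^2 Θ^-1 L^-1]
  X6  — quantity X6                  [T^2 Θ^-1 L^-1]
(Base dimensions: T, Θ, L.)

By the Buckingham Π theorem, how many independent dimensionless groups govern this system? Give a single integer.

4

Write exponents as rows T,Θ,L / cols X1,X2,X3,X4,X5,X6:
  T: [-2  0  1 -1  2  2]
  Θ: [ 1  1 -1  1 -1 -1]
  L: [ 1 -1  0  0 -1 -1]
Echelon form has 2 nonzero rows (pivots: X1,X2)
6 vars − rank 2 = 4 Π groups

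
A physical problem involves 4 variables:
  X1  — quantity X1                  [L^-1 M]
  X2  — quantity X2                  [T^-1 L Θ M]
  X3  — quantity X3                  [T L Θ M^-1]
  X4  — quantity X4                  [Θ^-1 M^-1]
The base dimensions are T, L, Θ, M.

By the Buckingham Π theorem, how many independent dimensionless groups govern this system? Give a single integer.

Exponent matrix [T,L,Θ,M] × [X1,X2,X3,X4]:
  T: [ 0 -1  1  0]
  L: [-1  1  1  0]
  Θ: [ 0  1  1 -1]
  M: [ 1  1 -1 -1]
Row reduction gives pivot columns X1,X2,X3; rank = 3
Π count = n − r = 4 − 3 = 1

1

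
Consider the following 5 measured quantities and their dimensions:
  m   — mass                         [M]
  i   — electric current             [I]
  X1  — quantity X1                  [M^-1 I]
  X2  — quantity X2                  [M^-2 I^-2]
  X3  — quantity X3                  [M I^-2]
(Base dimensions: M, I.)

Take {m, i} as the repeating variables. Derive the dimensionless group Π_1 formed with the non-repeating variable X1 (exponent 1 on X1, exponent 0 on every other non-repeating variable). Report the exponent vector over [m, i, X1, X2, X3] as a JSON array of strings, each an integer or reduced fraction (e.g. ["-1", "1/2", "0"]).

["1", "-1", "1", "0", "0"]

Exponent matrix [M,I] × [m,i,X1,X2,X3]:
  M: [ 1  0 -1 -2  1]
  I: [ 0  1  1 -2 -2]
RREF → pivots at {m,i} ⇒ r = 2
Repeat: m,i; free: X1,X2,X3
RREF:
  r0: [   1    0   -1   -2    1]
  r1: [   0    1    1   -2   -2]
Fix exponent of X1 at 1, X2 at 0, X3 at 0; solve each RREF row for its pivot's exponent:
  r0: exp(m) + (-1)·1 = 0 ⇒ exp(m) = 1
  r1: exp(i) + (1)·1 = 0 ⇒ exp(i) = -1
Π_1 = m · i^-1 · X1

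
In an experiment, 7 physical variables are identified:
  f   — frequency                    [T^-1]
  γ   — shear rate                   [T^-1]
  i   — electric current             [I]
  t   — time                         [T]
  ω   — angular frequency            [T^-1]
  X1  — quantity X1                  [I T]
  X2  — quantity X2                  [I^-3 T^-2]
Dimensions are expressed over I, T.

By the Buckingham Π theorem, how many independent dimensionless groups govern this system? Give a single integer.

5

Exponent matrix [I,T] × [f,γ,i,t,ω,X1,X2]:
  I: [ 0  0  1  0  0  1 -3]
  T: [-1 -1  0  1 -1  1 -2]
RREF → pivots at {f,i} ⇒ r = 2
n=7, r=2 ⇒ 5 dimensionless groups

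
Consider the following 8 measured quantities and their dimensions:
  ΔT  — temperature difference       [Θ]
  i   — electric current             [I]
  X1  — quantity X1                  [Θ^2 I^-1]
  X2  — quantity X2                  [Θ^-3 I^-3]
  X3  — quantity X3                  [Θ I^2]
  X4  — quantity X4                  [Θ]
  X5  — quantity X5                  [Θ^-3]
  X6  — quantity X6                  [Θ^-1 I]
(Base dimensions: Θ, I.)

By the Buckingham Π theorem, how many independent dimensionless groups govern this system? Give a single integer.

Dimensional matrix (Θ×I by ΔT×i×X1×X2×X3×X4×X5×X6):
  Θ: [ 1  0  2 -3  1  1 -3 -1]
  I: [ 0  1 -1 -3  2  0  0  1]
Row reduction gives pivot columns ΔT,i; rank = 2
Π count = n − r = 8 − 2 = 6

6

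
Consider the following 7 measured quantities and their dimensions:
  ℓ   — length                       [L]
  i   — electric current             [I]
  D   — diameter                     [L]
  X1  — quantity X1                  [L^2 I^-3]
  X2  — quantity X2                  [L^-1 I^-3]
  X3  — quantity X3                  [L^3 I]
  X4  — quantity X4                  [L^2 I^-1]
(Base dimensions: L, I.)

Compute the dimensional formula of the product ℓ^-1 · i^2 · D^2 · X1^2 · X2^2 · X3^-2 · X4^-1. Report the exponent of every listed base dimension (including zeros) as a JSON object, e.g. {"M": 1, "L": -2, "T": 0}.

Write exponents as rows L,I / cols ℓ,i,D,X1,X2,X3,X4:
  L: [ 1  0  1  2 -1  3  2]
  I: [ 0  1  0 -3 -3  1 -1]
  [L]: (-1)·1+(2)·0+(2)·1+(2)·2+(2)·-1+(-2)·3+(-1)·2 = -5
  [I]: (-1)·0+(2)·1+(2)·0+(2)·-3+(2)·-3+(-2)·1+(-1)·-1 = -11
⇒ L^-5 I^-11

{"L": -5, "I": -11}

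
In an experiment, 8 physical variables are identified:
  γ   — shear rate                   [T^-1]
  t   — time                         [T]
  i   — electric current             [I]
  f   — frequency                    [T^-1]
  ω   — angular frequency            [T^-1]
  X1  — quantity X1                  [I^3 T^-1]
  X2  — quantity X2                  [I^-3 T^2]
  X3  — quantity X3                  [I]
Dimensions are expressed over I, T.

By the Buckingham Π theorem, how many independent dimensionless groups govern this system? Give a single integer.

6

Exponent matrix [I,T] × [γ,t,i,f,ω,X1,X2,X3]:
  I: [ 0  0  1  0  0  3 -3  1]
  T: [-1  1  0 -1 -1 -1  2  0]
RREF → pivots at {γ,i} ⇒ r = 2
Π count = n − r = 8 − 2 = 6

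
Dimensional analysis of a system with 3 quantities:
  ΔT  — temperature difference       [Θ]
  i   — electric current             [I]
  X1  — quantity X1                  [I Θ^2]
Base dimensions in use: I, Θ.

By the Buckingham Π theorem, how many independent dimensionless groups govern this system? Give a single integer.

Exponent matrix [I,Θ] × [ΔT,i,X1]:
  I: [ 0  1  1]
  Θ: [ 1  0  2]
Row reduction gives pivot columns ΔT,i; rank = 2
n=3, r=2 ⇒ 1 dimensionless group

1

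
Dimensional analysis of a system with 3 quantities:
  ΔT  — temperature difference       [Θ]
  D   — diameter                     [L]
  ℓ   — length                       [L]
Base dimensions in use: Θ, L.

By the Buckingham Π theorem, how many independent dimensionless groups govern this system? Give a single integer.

Write exponents as rows Θ,L / cols ΔT,D,ℓ:
  Θ: [ 1  0  0]
  L: [ 0  1  1]
Row reduction gives pivot columns ΔT,D; rank = 2
3 vars − rank 2 = 1 Π group

1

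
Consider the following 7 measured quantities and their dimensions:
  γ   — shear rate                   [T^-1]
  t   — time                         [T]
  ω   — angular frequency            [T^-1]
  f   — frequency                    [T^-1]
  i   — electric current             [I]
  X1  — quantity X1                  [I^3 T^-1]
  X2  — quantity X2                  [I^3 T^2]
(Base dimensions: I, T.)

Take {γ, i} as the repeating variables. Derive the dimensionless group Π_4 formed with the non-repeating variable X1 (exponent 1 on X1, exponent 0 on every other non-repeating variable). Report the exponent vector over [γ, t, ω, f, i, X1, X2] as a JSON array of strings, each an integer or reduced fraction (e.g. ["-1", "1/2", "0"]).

["-1", "0", "0", "0", "-3", "1", "0"]

Exponent matrix [I,T] × [γ,t,ω,f,i,X1,X2]:
  I: [ 0  0  0  0  1  3  3]
  T: [-1  1 -1 -1  0 -1  2]
Row reduction gives pivot columns γ,i; rank = 2
Pivot set = {γ,i}, free = {t,ω,f,X1,X2}
RREF:
  r0: [   1   -1    1    1    0    1   -2]
  r1: [   0    0    0    0    1    3    3]
Fix exponent of X1 at 1, t at 0, ω at 0, f at 0, X2 at 0; solve each RREF row for its pivot's exponent:
  r0: exp(γ) + (1)·1 = 0 ⇒ exp(γ) = -1
  r1: exp(i) + (3)·1 = 0 ⇒ exp(i) = -3
Π_4 = γ^-1 · i^-3 · X1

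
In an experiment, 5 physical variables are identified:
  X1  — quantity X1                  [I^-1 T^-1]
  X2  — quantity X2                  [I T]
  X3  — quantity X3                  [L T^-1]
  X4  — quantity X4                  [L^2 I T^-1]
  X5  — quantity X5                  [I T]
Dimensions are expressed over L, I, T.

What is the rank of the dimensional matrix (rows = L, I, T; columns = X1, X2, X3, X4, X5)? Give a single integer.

2

Write exponents as rows L,I,T / cols X1,X2,X3,X4,X5:
  L: [ 0  0  1  2  0]
  I: [-1  1  0  1  1]
  T: [-1  1 -1 -1  1]
RREF → pivots at {X1,X3} ⇒ r = 2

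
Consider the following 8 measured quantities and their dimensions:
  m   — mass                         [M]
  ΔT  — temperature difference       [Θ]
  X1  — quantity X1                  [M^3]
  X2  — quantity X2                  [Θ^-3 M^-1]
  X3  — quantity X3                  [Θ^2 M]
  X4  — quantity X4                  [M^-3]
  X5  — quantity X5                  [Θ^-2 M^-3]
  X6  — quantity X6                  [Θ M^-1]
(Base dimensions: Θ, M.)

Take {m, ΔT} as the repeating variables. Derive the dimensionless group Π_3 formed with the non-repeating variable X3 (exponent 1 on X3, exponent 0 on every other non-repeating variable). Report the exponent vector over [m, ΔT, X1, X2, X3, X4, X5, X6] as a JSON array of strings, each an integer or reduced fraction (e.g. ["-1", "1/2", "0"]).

["-1", "-2", "0", "0", "1", "0", "0", "0"]

Exponent matrix [Θ,M] × [m,ΔT,X1,X2,X3,X4,X5,X6]:
  Θ: [ 0  1  0 -3  2  0 -2  1]
  M: [ 1  0  3 -1  1 -3 -3 -1]
RREF → pivots at {m,ΔT} ⇒ r = 2
Pivot set = {m,ΔT}, free = {X1,X2,X3,X4,X5,X6}
RREF:
  r0: [   1    0    3   -1    1   -3   -3   -1]
  r1: [   0    1    0   -3    2    0   -2    1]
Fix exponent of X3 at 1, X1 at 0, X2 at 0, X4 at 0, X5 at 0, X6 at 0; solve each RREF row for its pivot's exponent:
  r0: exp(m) + (1)·1 = 0 ⇒ exp(m) = -1
  r1: exp(ΔT) + (2)·1 = 0 ⇒ exp(ΔT) = -2
Π_3 = m^-1 · ΔT^-2 · X3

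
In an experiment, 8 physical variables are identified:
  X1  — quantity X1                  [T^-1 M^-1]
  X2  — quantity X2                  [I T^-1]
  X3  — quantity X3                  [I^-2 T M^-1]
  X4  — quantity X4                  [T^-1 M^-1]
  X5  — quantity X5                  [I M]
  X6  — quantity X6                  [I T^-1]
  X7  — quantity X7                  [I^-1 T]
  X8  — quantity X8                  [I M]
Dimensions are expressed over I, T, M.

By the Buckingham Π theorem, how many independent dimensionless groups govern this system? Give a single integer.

6

Dimensional matrix (I×T×M by X1×X2×X3×X4×X5×X6×X7×X8):
  I: [ 0  1 -2  0  1  1 -1  1]
  T: [-1 -1  1 -1  0 -1  1  0]
  M: [-1  0 -1 -1  1  0  0  1]
Echelon form has 2 nonzero rows (pivots: X1,X2)
n=8, r=2 ⇒ 6 dimensionless groups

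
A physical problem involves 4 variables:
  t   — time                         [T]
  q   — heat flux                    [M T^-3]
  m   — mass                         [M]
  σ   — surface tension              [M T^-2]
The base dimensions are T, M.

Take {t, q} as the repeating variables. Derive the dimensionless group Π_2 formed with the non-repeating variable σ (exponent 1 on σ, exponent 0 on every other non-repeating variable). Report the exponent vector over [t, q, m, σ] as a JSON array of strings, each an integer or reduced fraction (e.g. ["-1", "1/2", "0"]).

Dimensional matrix (T×M by t×q×m×σ):
  T: [ 1 -3  0 -2]
  M: [ 0  1  1  1]
Row reduction gives pivot columns t,q; rank = 2
Repeat: t,q; free: m,σ
RREF:
  r0: [   1    0    3    1]
  r1: [   0    1    1    1]
Fix exponent of σ at 1, m at 0; solve each RREF row for its pivot's exponent:
  r0: exp(t) + (1)·1 = 0 ⇒ exp(t) = -1
  r1: exp(q) + (1)·1 = 0 ⇒ exp(q) = -1
Π_2 = t^-1 · q^-1 · σ

["-1", "-1", "0", "1"]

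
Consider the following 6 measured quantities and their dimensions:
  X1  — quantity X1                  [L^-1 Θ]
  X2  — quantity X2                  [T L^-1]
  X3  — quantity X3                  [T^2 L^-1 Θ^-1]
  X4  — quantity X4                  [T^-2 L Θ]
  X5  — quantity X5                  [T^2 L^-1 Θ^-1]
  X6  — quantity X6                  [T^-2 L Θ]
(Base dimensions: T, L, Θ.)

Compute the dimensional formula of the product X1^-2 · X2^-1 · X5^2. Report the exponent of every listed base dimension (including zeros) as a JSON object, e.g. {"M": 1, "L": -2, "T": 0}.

Dimensional matrix (T×L×Θ by X1×X2×X3×X4×X5×X6):
  T: [ 0  1  2 -2  2 -2]
  L: [-1 -1 -1  1 -1  1]
  Θ: [ 1  0 -1  1 -1  1]
  [T]: (-2)·0+(-1)·1+(2)·2 = 3
  [L]: (-2)·-1+(-1)·-1+(2)·-1 = 1
  [Θ]: (-2)·1+(-1)·0+(2)·-1 = -4
⇒ T^3 L Θ^-4

{"T": 3, "L": 1, "Θ": -4}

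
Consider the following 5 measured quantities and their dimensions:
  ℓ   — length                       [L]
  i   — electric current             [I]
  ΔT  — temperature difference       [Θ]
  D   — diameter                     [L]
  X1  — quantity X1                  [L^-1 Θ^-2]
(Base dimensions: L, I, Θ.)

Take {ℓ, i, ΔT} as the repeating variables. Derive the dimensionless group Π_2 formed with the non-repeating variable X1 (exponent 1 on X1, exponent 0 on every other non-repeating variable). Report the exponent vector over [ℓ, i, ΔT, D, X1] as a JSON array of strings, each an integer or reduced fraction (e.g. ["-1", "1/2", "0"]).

Write exponents as rows L,I,Θ / cols ℓ,i,ΔT,D,X1:
  L: [ 1  0  0  1 -1]
  I: [ 0  1  0  0  0]
  Θ: [ 0  0  1  0 -2]
Row reduction gives pivot columns ℓ,i,ΔT; rank = 3
Repeat: ℓ,i,ΔT; free: D,X1
RREF:
  r0: [   1    0    0    1   -1]
  r1: [   0    1    0    0    0]
  r2: [   0    0    1    0   -2]
Fix exponent of X1 at 1, D at 0; solve each RREF row for its pivot's exponent:
  r0: exp(ℓ) + (-1)·1 = 0 ⇒ exp(ℓ) = 1
  r1: exp(i) + (0)·1 = 0 ⇒ exp(i) = 0
  r2: exp(ΔT) + (-2)·1 = 0 ⇒ exp(ΔT) = 2
Π_2 = ℓ · ΔT^2 · X1

["1", "0", "2", "0", "1"]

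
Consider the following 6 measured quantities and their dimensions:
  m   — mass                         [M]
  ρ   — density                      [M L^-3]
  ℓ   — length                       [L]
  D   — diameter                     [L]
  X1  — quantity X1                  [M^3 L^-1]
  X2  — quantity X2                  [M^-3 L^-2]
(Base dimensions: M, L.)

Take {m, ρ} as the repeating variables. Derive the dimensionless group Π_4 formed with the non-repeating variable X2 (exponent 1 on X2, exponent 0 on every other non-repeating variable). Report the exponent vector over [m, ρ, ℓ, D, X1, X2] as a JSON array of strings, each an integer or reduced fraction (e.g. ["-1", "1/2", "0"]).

Exponent matrix [M,L] × [m,ρ,ℓ,D,X1,X2]:
  M: [ 1  1  0  0  3 -3]
  L: [ 0 -3  1  1 -1 -2]
RREF → pivots at {m,ρ} ⇒ r = 2
Repeat: m,ρ; free: ℓ,D,X1,X2
RREF:
  r0: [   1    0  1/3  1/3  8/3 -11/3]
  r1: [   0    1 -1/3 -1/3  1/3  2/3]
Fix exponent of X2 at 1, ℓ at 0, D at 0, X1 at 0; solve each RREF row for its pivot's exponent:
  r0: exp(m) + (-11/3)·1 = 0 ⇒ exp(m) = 11/3
  r1: exp(ρ) + (2/3)·1 = 0 ⇒ exp(ρ) = -2/3
Π_4 = m^(11/3) · ρ^(-2/3) · X2

["11/3", "-2/3", "0", "0", "0", "1"]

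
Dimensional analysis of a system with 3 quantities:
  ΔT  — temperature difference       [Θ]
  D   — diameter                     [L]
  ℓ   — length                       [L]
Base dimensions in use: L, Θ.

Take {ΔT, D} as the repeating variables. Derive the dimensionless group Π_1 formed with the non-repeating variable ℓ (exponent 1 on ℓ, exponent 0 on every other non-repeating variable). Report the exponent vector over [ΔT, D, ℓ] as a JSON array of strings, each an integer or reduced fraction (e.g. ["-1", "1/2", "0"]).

Write exponents as rows L,Θ / cols ΔT,D,ℓ:
  L: [ 0  1  1]
  Θ: [ 1  0  0]
RREF → pivots at {ΔT,D} ⇒ r = 2
Repeat: ΔT,D; free: ℓ
RREF:
  r0: [   1    0    0]
  r1: [   0    1    1]
Fix exponent of ℓ at 1; solve each RREF row for its pivot's exponent:
  r0: exp(ΔT) + (0)·1 = 0 ⇒ exp(ΔT) = 0
  r1: exp(D) + (1)·1 = 0 ⇒ exp(D) = -1
Π_1 = D^-1 · ℓ

["0", "-1", "1"]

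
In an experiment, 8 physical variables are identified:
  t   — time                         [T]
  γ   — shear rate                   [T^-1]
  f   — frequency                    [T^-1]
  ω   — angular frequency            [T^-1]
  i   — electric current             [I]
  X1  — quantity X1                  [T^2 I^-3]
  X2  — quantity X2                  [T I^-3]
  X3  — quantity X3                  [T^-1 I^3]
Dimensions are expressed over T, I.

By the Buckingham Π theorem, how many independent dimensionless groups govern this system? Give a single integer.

Exponent matrix [T,I] × [t,γ,f,ω,i,X1,X2,X3]:
  T: [ 1 -1 -1 -1  0  2  1 -1]
  I: [ 0  0  0  0  1 -3 -3  3]
Echelon form has 2 nonzero rows (pivots: t,i)
Π count = n − r = 8 − 2 = 6

6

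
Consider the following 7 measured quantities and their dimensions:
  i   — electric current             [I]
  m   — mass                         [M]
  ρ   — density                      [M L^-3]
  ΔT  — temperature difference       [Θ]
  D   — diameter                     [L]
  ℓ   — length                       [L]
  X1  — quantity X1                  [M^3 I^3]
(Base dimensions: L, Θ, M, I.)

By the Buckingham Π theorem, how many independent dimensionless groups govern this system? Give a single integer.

3

Exponent matrix [L,Θ,M,I] × [i,m,ρ,ΔT,D,ℓ,X1]:
  L: [ 0  0 -3  0  1  1  0]
  Θ: [ 0  0  0  1  0  0  0]
  M: [ 0  1  1  0  0  0  3]
  I: [ 1  0  0  0  0  0  3]
RREF → pivots at {i,m,ρ,ΔT} ⇒ r = 4
n=7, r=4 ⇒ 3 dimensionless groups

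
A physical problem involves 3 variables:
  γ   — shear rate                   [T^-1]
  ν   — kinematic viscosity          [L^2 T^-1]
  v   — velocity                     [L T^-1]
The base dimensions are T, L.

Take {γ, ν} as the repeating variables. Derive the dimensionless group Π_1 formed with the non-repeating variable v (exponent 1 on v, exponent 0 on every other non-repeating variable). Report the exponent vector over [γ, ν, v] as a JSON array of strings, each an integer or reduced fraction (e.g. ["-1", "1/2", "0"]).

Write exponents as rows T,L / cols γ,ν,v:
  T: [-1 -1 -1]
  L: [ 0  2  1]
Row reduction gives pivot columns γ,ν; rank = 2
Repeat: γ,ν; free: v
RREF:
  r0: [   1    0  1/2]
  r1: [   0    1  1/2]
Fix exponent of v at 1; solve each RREF row for its pivot's exponent:
  r0: exp(γ) + (1/2)·1 = 0 ⇒ exp(γ) = -1/2
  r1: exp(ν) + (1/2)·1 = 0 ⇒ exp(ν) = -1/2
Π_1 = γ^(-1/2) · ν^(-1/2) · v

["-1/2", "-1/2", "1"]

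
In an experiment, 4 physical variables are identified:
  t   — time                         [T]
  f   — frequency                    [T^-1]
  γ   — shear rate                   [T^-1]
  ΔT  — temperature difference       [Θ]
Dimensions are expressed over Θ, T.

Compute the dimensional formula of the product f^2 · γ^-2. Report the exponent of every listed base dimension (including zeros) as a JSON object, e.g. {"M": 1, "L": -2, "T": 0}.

{"Θ": 0, "T": 0}

Exponent matrix [Θ,T] × [t,f,γ,ΔT]:
  Θ: [ 0  0  0  1]
  T: [ 1 -1 -1  0]
  [Θ]: (2)·0+(-2)·0 = 0
  [T]: (2)·-1+(-2)·-1 = 0
⇒ 1 (dimensionless)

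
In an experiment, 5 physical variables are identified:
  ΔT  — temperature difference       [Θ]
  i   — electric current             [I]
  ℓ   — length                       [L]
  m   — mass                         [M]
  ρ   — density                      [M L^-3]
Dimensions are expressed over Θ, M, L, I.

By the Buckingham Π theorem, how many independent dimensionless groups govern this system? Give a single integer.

1

Write exponents as rows Θ,M,L,I / cols ΔT,i,ℓ,m,ρ:
  Θ: [ 1  0  0  0  0]
  M: [ 0  0  0  1  1]
  L: [ 0  0  1  0 -3]
  I: [ 0  1  0  0  0]
Row reduction gives pivot columns ΔT,i,ℓ,m; rank = 4
5 vars − rank 4 = 1 Π group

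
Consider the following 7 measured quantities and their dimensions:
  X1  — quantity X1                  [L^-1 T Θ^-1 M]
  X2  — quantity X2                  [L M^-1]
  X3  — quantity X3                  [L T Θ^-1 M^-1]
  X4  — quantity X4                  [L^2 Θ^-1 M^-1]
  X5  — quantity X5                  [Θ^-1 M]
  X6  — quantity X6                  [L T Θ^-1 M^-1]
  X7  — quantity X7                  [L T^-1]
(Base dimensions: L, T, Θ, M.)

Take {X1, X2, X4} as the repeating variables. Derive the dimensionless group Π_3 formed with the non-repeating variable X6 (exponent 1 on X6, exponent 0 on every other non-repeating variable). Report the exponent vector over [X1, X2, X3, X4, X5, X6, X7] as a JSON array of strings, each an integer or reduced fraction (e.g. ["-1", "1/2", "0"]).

Write exponents as rows L,T,Θ,M / cols X1,X2,X3,X4,X5,X6,X7:
  L: [-1  1  1  2  0  1  1]
  T: [ 1  0  1  0  0  1 -1]
  Θ: [-1  0 -1 -1 -1 -1  0]
  M: [ 1 -1 -1 -1  1 -1  0]
Row reduction gives pivot columns X1,X2,X4; rank = 3
Repeat: X1,X2,X4; free: X3,X5,X6,X7
RREF:
  r0: [   1    0    1    0    0    1   -1]
  r1: [   0    1    2    0   -2    2   -2]
  r2: [   0    0    0    1    1    0    1]
  r3: [   0    0    0    0    0    0    0]
Fix exponent of X6 at 1, X3 at 0, X5 at 0, X7 at 0; solve each RREF row for its pivot's exponent:
  r0: exp(X1) + (1)·1 = 0 ⇒ exp(X1) = -1
  r1: exp(X2) + (2)·1 = 0 ⇒ exp(X2) = -2
  r2: exp(X4) + (0)·1 = 0 ⇒ exp(X4) = 0
Π_3 = X1^-1 · X2^-2 · X6

["-1", "-2", "0", "0", "0", "1", "0"]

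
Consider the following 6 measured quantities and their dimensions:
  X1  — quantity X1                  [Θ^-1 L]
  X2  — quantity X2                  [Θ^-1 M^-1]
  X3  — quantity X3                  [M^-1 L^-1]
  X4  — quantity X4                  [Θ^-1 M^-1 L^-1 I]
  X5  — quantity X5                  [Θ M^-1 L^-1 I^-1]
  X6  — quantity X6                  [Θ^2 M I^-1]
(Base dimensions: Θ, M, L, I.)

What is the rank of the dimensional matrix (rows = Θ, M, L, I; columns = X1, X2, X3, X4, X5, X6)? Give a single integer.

Exponent matrix [Θ,M,L,I] × [X1,X2,X3,X4,X5,X6]:
  Θ: [-1 -1  0 -1  1  2]
  M: [ 0 -1 -1 -1 -1  1]
  L: [ 1  0 -1 -1 -1  0]
  I: [ 0  0  0  1 -1 -1]
RREF → pivots at {X1,X2,X4} ⇒ r = 3

3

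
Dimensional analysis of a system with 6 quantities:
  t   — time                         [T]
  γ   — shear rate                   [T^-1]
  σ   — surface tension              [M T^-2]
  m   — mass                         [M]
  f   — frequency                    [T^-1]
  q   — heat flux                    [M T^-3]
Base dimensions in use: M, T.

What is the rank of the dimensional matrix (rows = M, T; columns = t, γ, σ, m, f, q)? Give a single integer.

2

Dimensional matrix (M×T by t×γ×σ×m×f×q):
  M: [ 0  0  1  1  0  1]
  T: [ 1 -1 -2  0 -1 -3]
Row reduction gives pivot columns t,σ; rank = 2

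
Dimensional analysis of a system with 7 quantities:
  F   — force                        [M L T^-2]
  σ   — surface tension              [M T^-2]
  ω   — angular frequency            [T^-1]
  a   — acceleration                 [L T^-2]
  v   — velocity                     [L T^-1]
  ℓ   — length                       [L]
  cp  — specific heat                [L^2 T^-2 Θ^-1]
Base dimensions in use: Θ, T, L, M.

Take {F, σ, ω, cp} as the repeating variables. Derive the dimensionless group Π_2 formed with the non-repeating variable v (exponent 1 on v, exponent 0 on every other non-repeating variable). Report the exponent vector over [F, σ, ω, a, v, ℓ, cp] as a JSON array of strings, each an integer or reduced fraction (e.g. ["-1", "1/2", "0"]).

["-1", "1", "-1", "0", "1", "0", "0"]

Write exponents as rows Θ,T,L,M / cols F,σ,ω,a,v,ℓ,cp:
  Θ: [ 0  0  0  0  0  0 -1]
  T: [-2 -2 -1 -2 -1  0 -2]
  L: [ 1  0  0  1  1  1  2]
  M: [ 1  1  0  0  0  0  0]
Row reduction gives pivot columns F,σ,ω,cp; rank = 4
Pivot set = {F,σ,ω,cp}, free = {a,v,ℓ}
RREF:
  r0: [   1    0    0    1    1    1    0]
  r1: [   0    1    0   -1   -1   -1    0]
  r2: [   0    0    1    2    1    0    0]
  r3: [   0    0    0    0    0    0    1]
Fix exponent of v at 1, a at 0, ℓ at 0; solve each RREF row for its pivot's exponent:
  r0: exp(F) + (1)·1 = 0 ⇒ exp(F) = -1
  r1: exp(σ) + (-1)·1 = 0 ⇒ exp(σ) = 1
  r2: exp(ω) + (1)·1 = 0 ⇒ exp(ω) = -1
  r3: exp(cp) + (0)·1 = 0 ⇒ exp(cp) = 0
Π_2 = F^-1 · σ · ω^-1 · v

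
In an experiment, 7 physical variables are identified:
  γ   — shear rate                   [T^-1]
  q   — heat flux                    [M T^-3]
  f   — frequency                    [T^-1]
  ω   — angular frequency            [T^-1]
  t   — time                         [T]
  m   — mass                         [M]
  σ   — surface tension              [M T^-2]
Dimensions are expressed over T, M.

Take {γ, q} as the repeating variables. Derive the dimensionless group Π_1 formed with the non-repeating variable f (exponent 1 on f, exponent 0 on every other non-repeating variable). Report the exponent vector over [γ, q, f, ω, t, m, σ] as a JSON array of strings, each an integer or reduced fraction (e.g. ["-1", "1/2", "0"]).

Dimensional matrix (T×M by γ×q×f×ω×t×m×σ):
  T: [-1 -3 -1 -1  1  0 -2]
  M: [ 0  1  0  0  0  1  1]
Echelon form has 2 nonzero rows (pivots: γ,q)
Pivot set = {γ,q}, free = {f,ω,t,m,σ}
RREF:
  r0: [   1    0    1    1   -1   -3   -1]
  r1: [   0    1    0    0    0    1    1]
Fix exponent of f at 1, ω at 0, t at 0, m at 0, σ at 0; solve each RREF row for its pivot's exponent:
  r0: exp(γ) + (1)·1 = 0 ⇒ exp(γ) = -1
  r1: exp(q) + (0)·1 = 0 ⇒ exp(q) = 0
Π_1 = γ^-1 · f

["-1", "0", "1", "0", "0", "0", "0"]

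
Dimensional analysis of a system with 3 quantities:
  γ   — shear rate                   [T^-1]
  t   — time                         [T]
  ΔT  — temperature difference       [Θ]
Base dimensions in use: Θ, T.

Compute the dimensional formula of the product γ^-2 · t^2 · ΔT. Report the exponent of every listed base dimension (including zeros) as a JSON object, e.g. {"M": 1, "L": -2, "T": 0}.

Write exponents as rows Θ,T / cols γ,t,ΔT:
  Θ: [ 0  0  1]
  T: [-1  1  0]
  [Θ]: (-2)·0+(2)·0+(1)·1 = 1
  [T]: (-2)·-1+(2)·1+(1)·0 = 4
⇒ Θ T^4

{"Θ": 1, "T": 4}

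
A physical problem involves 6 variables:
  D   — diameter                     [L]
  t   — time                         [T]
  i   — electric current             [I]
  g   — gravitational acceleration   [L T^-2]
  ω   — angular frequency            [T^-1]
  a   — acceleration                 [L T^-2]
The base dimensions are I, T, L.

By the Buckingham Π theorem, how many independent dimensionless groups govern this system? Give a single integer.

3

Dimensional matrix (I×T×L by D×t×i×g×ω×a):
  I: [ 0  0  1  0  0  0]
  T: [ 0  1  0 -2 -1 -2]
  L: [ 1  0  0  1  0  1]
RREF → pivots at {D,t,i} ⇒ r = 3
6 vars − rank 3 = 3 Π groups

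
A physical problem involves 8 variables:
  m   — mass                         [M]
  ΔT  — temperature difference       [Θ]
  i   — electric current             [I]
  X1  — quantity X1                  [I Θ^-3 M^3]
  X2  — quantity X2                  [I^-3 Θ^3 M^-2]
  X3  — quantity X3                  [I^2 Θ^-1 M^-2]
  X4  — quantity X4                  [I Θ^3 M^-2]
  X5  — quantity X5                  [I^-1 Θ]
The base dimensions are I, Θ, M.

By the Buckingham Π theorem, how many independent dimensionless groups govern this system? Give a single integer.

5

Exponent matrix [I,Θ,M] × [m,ΔT,i,X1,X2,X3,X4,X5]:
  I: [ 0  0  1  1 -3  2  1 -1]
  Θ: [ 0  1  0 -3  3 -1  3  1]
  M: [ 1  0  0  3 -2 -2 -2  0]
Row reduction gives pivot columns m,ΔT,i; rank = 3
Π count = n − r = 8 − 3 = 5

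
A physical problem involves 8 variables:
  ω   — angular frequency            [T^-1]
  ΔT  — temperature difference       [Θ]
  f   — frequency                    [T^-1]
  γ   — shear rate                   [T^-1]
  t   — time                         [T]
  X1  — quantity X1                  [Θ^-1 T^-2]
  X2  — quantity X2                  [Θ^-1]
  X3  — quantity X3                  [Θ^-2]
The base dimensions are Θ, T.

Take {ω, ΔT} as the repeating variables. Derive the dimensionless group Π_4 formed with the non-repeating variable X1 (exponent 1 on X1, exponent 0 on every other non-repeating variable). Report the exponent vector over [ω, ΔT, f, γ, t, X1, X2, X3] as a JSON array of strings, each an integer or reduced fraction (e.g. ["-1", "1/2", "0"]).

Dimensional matrix (Θ×T by ω×ΔT×f×γ×t×X1×X2×X3):
  Θ: [ 0  1  0  0  0 -1 -1 -2]
  T: [-1  0 -1 -1  1 -2  0  0]
RREF → pivots at {ω,ΔT} ⇒ r = 2
Repeat: ω,ΔT; free: f,γ,t,X1,X2,X3
RREF:
  r0: [   1    0    1    1   -1    2    0    0]
  r1: [   0    1    0    0    0   -1   -1   -2]
Fix exponent of X1 at 1, f at 0, γ at 0, t at 0, X2 at 0, X3 at 0; solve each RREF row for its pivot's exponent:
  r0: exp(ω) + (2)·1 = 0 ⇒ exp(ω) = -2
  r1: exp(ΔT) + (-1)·1 = 0 ⇒ exp(ΔT) = 1
Π_4 = ω^-2 · ΔT · X1

["-2", "1", "0", "0", "0", "1", "0", "0"]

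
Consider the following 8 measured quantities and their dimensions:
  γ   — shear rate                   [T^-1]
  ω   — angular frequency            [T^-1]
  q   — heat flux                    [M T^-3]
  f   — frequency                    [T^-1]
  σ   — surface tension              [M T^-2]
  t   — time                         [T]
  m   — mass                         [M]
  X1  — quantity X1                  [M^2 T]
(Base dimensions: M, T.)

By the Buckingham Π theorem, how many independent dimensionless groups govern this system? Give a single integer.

Dimensional matrix (M×T by γ×ω×q×f×σ×t×m×X1):
  M: [ 0  0  1  0  1  0  1  2]
  T: [-1 -1 -3 -1 -2  1  0  1]
RREF → pivots at {γ,q} ⇒ r = 2
Π count = n − r = 8 − 2 = 6

6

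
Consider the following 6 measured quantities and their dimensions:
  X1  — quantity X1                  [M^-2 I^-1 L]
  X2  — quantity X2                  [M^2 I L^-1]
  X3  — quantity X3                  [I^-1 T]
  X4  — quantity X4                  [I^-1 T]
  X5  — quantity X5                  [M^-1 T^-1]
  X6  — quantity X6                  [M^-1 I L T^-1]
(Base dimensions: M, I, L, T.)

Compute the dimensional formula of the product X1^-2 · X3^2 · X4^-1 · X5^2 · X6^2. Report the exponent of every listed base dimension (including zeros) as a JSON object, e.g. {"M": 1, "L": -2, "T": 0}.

Exponent matrix [M,I,L,T] × [X1,X2,X3,X4,X5,X6]:
  M: [-2  2  0  0 -1 -1]
  I: [-1  1 -1 -1  0  1]
  L: [ 1 -1  0  0  0  1]
  T: [ 0  0  1  1 -1 -1]
  [M]: (-2)·-2+(2)·0+(-1)·0+(2)·-1+(2)·-1 = 0
  [I]: (-2)·-1+(2)·-1+(-1)·-1+(2)·0+(2)·1 = 3
  [L]: (-2)·1+(2)·0+(-1)·0+(2)·0+(2)·1 = 0
  [T]: (-2)·0+(2)·1+(-1)·1+(2)·-1+(2)·-1 = -3
⇒ I^3 T^-3

{"M": 0, "I": 3, "L": 0, "T": -3}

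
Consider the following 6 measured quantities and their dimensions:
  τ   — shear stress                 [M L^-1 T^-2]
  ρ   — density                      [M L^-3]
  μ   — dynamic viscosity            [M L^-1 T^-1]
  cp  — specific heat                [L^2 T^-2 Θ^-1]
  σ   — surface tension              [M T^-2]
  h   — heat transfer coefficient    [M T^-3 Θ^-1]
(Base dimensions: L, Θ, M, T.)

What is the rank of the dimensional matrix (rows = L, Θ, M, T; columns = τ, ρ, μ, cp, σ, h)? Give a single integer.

Exponent matrix [L,Θ,M,T] × [τ,ρ,μ,cp,σ,h]:
  L: [-1 -3 -1  2  0  0]
  Θ: [ 0  0  0 -1  0 -1]
  M: [ 1  1  1  0  1  1]
  T: [-2  0 -1 -2 -2 -3]
Echelon form has 4 nonzero rows (pivots: τ,ρ,μ,cp)

4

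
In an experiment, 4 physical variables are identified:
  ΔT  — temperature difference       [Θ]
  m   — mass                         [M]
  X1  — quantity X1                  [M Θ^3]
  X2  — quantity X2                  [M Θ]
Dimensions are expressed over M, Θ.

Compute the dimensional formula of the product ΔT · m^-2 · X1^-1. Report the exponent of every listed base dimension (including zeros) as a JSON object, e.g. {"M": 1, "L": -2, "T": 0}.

{"M": -3, "Θ": -2}

Write exponents as rows M,Θ / cols ΔT,m,X1,X2:
  M: [ 0  1  1  1]
  Θ: [ 1  0  3  1]
  [M]: (1)·0+(-2)·1+(-1)·1 = -3
  [Θ]: (1)·1+(-2)·0+(-1)·3 = -2
⇒ M^-3 Θ^-2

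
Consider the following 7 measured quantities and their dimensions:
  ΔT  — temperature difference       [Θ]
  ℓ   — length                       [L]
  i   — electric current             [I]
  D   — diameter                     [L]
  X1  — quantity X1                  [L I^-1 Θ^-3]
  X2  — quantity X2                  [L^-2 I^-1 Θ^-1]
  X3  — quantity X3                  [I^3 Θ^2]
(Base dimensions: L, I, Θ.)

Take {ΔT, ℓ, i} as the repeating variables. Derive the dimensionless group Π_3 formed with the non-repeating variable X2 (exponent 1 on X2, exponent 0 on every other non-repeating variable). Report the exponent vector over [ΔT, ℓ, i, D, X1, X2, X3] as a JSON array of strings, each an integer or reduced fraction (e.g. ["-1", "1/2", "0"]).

["1", "2", "1", "0", "0", "1", "0"]

Write exponents as rows L,I,Θ / cols ΔT,ℓ,i,D,X1,X2,X3:
  L: [ 0  1  0  1  1 -2  0]
  I: [ 0  0  1  0 -1 -1  3]
  Θ: [ 1  0  0  0 -3 -1  2]
Row reduction gives pivot columns ΔT,ℓ,i; rank = 3
Pivot set = {ΔT,ℓ,i}, free = {D,X1,X2,X3}
RREF:
  r0: [   1    0    0    0   -3   -1    2]
  r1: [   0    1    0    1    1   -2    0]
  r2: [   0    0    1    0   -1   -1    3]
Fix exponent of X2 at 1, D at 0, X1 at 0, X3 at 0; solve each RREF row for its pivot's exponent:
  r0: exp(ΔT) + (-1)·1 = 0 ⇒ exp(ΔT) = 1
  r1: exp(ℓ) + (-2)·1 = 0 ⇒ exp(ℓ) = 2
  r2: exp(i) + (-1)·1 = 0 ⇒ exp(i) = 1
Π_3 = ΔT · ℓ^2 · i · X2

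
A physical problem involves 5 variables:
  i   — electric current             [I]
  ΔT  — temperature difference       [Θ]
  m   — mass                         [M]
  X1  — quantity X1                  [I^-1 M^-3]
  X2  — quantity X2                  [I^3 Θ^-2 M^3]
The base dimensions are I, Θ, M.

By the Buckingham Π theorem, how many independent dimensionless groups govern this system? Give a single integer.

2

Exponent matrix [I,Θ,M] × [i,ΔT,m,X1,X2]:
  I: [ 1  0  0 -1  3]
  Θ: [ 0  1  0  0 -2]
  M: [ 0  0  1 -3  3]
RREF → pivots at {i,ΔT,m} ⇒ r = 3
5 vars − rank 3 = 2 Π groups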